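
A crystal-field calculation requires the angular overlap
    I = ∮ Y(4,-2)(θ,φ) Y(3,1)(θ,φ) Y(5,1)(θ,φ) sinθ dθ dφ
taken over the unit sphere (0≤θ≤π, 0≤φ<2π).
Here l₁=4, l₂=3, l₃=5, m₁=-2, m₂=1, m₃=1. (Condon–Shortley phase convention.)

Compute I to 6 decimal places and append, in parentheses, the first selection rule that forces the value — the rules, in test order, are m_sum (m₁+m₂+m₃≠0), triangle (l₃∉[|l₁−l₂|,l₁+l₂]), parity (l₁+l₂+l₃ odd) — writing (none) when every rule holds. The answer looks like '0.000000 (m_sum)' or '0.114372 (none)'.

0.106335 (none)

Rules hold: Σm=0, L=12 even, 1≤5≤7.
N = 9·7·11 = 693
Δ = 2!·6!·4!/13! = 1/180180
Racah Σ t=0..2: t=0:+1/576 t=1:−1/144 t=2:+1/576 = -1/288
⇒ 3j(4 3 5; 0 0 0)² = 20/1001, sgn +1
Racah Σ t=0..2: t=0:+1/34560 t=1:−1/720 t=2:+1/384 = 43/34560
⇒ 3j(4 3 5; -2 1 1)² = 1849/180180, sgn +1
4πI² = N·(3j₀)²·(3jₘ)² = 1849/13013
I = +1·√(0.142089/4π) = 0.10633465
No selection rule forces the value: the integral is nonzero (none).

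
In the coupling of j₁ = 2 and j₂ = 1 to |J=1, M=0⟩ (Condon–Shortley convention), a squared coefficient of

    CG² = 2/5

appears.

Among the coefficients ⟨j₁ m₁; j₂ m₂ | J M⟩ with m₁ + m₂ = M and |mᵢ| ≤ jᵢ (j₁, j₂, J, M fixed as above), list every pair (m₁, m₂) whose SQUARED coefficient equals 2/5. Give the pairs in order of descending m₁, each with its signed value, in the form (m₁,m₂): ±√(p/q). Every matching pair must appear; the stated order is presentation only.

Admissible pairs with m₁+m₂ = M = 0: (-1,1), (0,0), (1,-1)
  (m₁,m₂)=(1,-1): CG² = 3/10, CG = +√(3/10)
  (m₁,m₂)=(0,0): CG² = 2/5, CG = −√(2/5)   ← matches the target
  (m₁,m₂)=(-1,1): CG² = 3/10, CG = +√(3/10)
Pairs with CG² = 2/5: (0,0): −√(2/5)

(0,0): −√(2/5)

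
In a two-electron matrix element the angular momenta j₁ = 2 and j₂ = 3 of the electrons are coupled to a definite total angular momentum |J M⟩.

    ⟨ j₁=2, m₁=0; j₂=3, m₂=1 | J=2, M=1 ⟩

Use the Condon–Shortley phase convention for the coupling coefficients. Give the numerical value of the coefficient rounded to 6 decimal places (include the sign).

√[5·3!1!3!/8! · 2!2!4!2!3!1!] = √(36/7)
  +(−1)^1/∏(1,2,1,3,0,0)! = -1/12  (running -1/12)
  +(−1)^2/∏(2,1,0,2,1,1)! = 1/4  (running 1/6)
⟨..|..⟩ = √(36/7)·(1/6) = +0.377964

+0.377964  (= +√(1/7))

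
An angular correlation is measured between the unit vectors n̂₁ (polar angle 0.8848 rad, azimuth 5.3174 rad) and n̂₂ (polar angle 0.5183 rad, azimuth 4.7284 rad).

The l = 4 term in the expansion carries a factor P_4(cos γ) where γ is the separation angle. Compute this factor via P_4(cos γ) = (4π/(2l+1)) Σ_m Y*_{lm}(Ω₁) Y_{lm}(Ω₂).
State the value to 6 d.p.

Addition theorem: P_4(cos γ) = (4π/9) Σ_m Y*_{lm}(Ω₁) Y_{lm}(Ω₂), m = −4…4:
  m=-4: Y*=-0.119110+0.104794i  Y=+0.026601-0.001706i  product -0.002990+0.002991i
  m=-3: Y*=-0.356436-0.088828i  Y=-0.006347-0.132044i  product -0.009467+0.047629i
  m=-2: Y*=-0.127887-0.338964i  Y=-0.351376+0.011256i  product +0.048752+0.117664i
  m=-1: Y*=-0.025222+0.036474i  Y=+0.007438+0.464533i  product -0.017131-0.011445i
  m=+0: Y*=-0.359930-0.000000i  Y=+0.030801+0.000000i  product -0.011086-0.000000i
  m=+1: Y*=+0.025222+0.036474i  Y=-0.007438+0.464533i  product -0.017131+0.011445i
  m=+2: Y*=-0.127887+0.338964i  Y=-0.351376-0.011256i  product +0.048752-0.117664i
  m=+3: Y*=+0.356436-0.088828i  Y=+0.006347-0.132044i  product -0.009467-0.047629i
  m=+4: Y*=-0.119110-0.104794i  Y=+0.026601+0.001706i  product -0.002990-0.002991i
Total Σ_m = +0.027242-0.000000i. Multiply by 1.396263: +0.038037-0.000000i. P_4(cos γ) = 0.038037

0.038037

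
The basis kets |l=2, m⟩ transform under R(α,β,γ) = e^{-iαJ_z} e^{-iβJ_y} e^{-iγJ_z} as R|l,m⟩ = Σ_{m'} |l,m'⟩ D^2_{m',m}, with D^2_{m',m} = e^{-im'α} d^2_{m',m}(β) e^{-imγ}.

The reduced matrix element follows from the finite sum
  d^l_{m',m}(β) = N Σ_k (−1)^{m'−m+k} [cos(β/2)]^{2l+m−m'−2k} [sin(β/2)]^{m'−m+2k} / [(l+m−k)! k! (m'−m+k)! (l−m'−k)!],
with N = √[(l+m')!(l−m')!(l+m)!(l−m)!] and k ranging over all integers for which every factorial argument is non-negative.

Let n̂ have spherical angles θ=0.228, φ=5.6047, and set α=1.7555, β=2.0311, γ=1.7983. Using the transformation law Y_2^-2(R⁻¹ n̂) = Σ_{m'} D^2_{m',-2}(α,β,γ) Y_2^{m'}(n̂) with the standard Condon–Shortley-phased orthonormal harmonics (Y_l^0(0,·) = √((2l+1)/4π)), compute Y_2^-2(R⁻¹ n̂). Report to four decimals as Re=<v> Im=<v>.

Need the full column D^2_{m',-2} for m'=−2..2 at α=1.7555, β=2.0311, γ=1.7983.
cos(β/2)=0.527153, sin(β/2)=0.849771
d^2_{-2,-2}: single k=0 term ⇒ +0.077223;  D = +0.052433+0.056693i
d^2_{-1,-2}: single k=0 term ⇒ -0.248966;  D = -0.148624+0.199738i
d^2_{0,-2}: single k=0 term ⇒ +0.491532;  D = -0.441522-0.216013i
d^2_{1,-2}: single k=0 term ⇒ -0.646951;  D = +0.172752-0.623460i
d^2_{2,-2}: single k=0 term ⇒ +0.521443;  D = +0.519534+0.044581i
Y_2^{m'}(θ=0.228,φ=5.6047) and Σ D·Y over m':
  (+0.0524+0.0567i)·(+0.0042+0.0193i)  (-0.1486+0.1997i)·(+0.1324+0.1068i)  (-0.4415-0.2160i)·(+0.5824+0.0000i)  (+0.1728-0.6235i)·(-0.1324+0.1068i)  (+0.5195+0.0446i)·(+0.0042-0.0193i)
Y_2^-2(R⁻¹ n̂) = -0.252324-0.022810i

Re=-0.2523 Im=-0.0228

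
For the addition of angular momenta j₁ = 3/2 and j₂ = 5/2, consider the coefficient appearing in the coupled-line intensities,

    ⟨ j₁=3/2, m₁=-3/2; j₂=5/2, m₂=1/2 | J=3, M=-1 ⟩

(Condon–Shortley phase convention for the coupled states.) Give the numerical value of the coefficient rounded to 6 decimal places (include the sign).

-0.670820  (= −√(9/20))

j₁+j₂−J=1  J+j₁−j₂=2  J−j₁+j₂=4  j₁+j₂+J+1=8
(j₁±m₁, j₂±m₂, J±M) = (0,3,3,2,2,4)
P² = 144/5
sum k=1..1:
  [1] −1/8 = -1/8
S = -1/8
C² = P²·S² = 9/20 ; C = -0.670820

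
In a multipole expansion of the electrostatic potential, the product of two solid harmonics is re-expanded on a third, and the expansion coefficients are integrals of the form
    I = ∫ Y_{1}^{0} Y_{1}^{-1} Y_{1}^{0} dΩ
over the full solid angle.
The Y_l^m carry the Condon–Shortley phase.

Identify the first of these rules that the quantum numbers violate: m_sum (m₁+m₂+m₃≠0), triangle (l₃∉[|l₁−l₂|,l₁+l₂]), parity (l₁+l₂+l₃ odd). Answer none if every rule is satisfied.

m_sum

m₁+m₂+m₃ = 0 − 1 + 0 = -1  ✗
triangle: |1−1|=0 ≤ l₃=1 ≤ 1+1=2
parity: l₁+l₂+l₃ = 3 is odd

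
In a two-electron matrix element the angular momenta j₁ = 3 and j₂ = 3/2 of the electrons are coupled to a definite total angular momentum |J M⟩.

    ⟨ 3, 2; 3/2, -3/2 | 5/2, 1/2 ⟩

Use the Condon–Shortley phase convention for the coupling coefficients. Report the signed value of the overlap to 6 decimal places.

triangle: 2!*4!*1!/8! = 48/40320
(j±m)!: 5!*1!*0!*3!*3!*2! = 8640
prefactor² = (2J+1)*Δ*N² = 432/7
  k=0: +1/(0!*2!*1!*0!*3!*1!) = 1/12
Σ = 1/12  ⇒  CG² = 432/7*(1/12)² = 3/7
CG = +√(3/7) = +0.654654

+0.654654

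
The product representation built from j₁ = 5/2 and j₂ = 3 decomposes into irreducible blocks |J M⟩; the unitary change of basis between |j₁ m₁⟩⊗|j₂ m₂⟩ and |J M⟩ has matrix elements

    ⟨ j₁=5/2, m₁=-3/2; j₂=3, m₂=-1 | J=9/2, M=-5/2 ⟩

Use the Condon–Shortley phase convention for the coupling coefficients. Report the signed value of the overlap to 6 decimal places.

j₁+j₂−J=1  J+j₁−j₂=4  J−j₁+j₂=5  j₁+j₂+J+1=11
(j₁±m₁, j₂±m₂, J±M) = (1,4,2,4,2,7)
P² = 92160/11
sum k=0..1:
  [0] +1/288 = 1/288
  [1] −1/144 = -1/144
S = -1/288
C² = P²·S² = 10/99 ; C = -0.317821

−√(10/99) ≈ -0.317821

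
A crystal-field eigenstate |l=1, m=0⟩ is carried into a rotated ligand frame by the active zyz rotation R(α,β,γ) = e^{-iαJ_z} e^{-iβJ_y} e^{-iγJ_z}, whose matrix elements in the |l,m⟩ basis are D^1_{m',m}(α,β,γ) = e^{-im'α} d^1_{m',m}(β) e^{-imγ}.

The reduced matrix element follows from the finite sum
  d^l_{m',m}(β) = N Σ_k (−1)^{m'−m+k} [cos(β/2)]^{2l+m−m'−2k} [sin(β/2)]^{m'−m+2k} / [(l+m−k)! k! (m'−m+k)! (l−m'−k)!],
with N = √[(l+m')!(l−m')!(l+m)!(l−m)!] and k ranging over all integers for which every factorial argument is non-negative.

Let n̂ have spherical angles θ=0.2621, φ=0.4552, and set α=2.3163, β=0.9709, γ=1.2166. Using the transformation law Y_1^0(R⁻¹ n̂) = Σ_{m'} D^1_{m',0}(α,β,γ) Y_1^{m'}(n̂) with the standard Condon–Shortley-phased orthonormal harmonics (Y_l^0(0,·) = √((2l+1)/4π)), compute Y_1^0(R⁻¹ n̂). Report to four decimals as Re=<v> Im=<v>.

Need the full column D^1_{m',0} for m'=−1..1 at α=2.3163, β=0.9709, γ=1.2166.
cos(β/2)=0.884465, sin(β/2)=0.466606
d^1_{-1,0}: single k=1 term ⇒ +0.583642;  D = -0.395909+0.428829i
d^1_{0,0}: k∈[0..1] ⇒ +0.782278 -0.217722 = +0.564557;  D = +0.564557+0.000000i
d^1_{1,0}: single k=0 term ⇒ -0.583642;  D = +0.395909+0.428829i
Y_1^{m'}(θ=0.2621,φ=0.4552) and Σ D·Y over m':
  (-0.3959+0.4288i)·(+0.0804-0.0394i)  (+0.5646+0.0000i)·(+0.4719+0.0000i)  (+0.3959+0.4288i)·(-0.0804-0.0394i)
Y_1^0(R⁻¹ n̂) = +0.236512+0.000000i

Re=0.2365 Im=0.0000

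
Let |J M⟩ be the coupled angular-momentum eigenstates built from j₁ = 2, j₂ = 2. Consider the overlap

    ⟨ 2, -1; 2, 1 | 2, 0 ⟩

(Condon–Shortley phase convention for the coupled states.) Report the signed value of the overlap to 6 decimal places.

+√(1/14) ≈ +0.267261

√[5·2!2!2!/7! · 1!3!3!1!2!2!] = √(8/7)
  +(−1)^1/∏(1,1,2,2,0,0)! = -1/4  (running -1/4)
  +(−1)^2/∏(2,0,1,1,1,1)! = 1/2  (running 1/4)
⟨..|..⟩ = √(8/7)·(1/4) = +0.267261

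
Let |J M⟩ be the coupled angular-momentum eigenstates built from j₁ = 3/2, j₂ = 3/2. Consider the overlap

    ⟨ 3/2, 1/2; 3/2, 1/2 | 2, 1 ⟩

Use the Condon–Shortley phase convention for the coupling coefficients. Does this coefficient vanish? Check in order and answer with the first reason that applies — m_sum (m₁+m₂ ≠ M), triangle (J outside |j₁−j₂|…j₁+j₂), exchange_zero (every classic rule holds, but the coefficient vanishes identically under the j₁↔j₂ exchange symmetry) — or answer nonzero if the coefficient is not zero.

exchange_zero

m-sum: m₁+m₂ = 1/2+1/2 = 1, M = 1  ✓
triangle: |j₁−j₂| = 0 ≤ J = 2 ≤ j₁+j₂ = 3  ✓
exchange: j₁=j₂ and m₁=m₂, and (−1)^(j₁+j₂−J) = (−1)^1 = −1 forces ⟨j₁m₁;j₂m₂|JM⟩ = −⟨j₂m₂;j₁m₁|JM⟩ = −⟨j₁m₁;j₂m₂|JM⟩ ⇒ the coefficient vanishes identically
Racah sum check: Σ_k collapses to 0 ⇒ CG = 0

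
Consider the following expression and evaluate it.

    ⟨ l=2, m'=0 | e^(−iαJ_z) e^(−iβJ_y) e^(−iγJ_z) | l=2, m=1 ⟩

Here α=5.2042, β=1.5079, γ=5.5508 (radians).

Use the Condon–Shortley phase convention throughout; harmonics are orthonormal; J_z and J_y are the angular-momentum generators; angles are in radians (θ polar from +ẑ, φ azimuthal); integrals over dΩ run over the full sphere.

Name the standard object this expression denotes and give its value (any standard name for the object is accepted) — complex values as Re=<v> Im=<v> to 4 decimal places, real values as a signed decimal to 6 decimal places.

Wigner D-matrix element, Re=0.0571 Im=0.0514

This is a Wigner D-matrix element — the rotation-matrix element ⟨l m'| R(α,β,γ) |l m⟩ in the angular-momentum basis.
D^2_{0,1}(5.2042,1.5079,5.5508) = e^{-i·0·5.2042}·d^2_{0,1}(1.5079)·e^{-i·1·5.5508}. Compute d first:
Half-angle: c=0.728991, s=0.684524. N=√(2·2·6·1)=4.898979
The bounds max(0,m−m')=1 and min(l+m,l−m')=2 give 2 terms
  k=1: (−1)^0·4.8990/(2)·0.7290^3·0.6845^1 = +0.649576
  k=2: (−1)^1·4.8990/(2)·0.7290^1·0.6845^3 = -0.572747
d^2_{0,1}(1.5079) = +0.649576 -0.572747 = +0.076829
Phases: e^{-i·(0)·5.2042}=+1.000000+0.000000i, e^{-i·(1)·5.5508}=+0.743582+0.668645i ⇒ D=+0.057129+0.051371i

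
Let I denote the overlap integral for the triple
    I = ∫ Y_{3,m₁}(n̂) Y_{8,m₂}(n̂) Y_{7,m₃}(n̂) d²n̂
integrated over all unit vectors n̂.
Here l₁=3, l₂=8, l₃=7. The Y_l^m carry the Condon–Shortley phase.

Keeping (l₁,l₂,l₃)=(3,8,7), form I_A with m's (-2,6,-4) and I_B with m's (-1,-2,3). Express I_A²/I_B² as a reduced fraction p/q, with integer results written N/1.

13377/6728

Shared (l₁,l₂,l₃)=(3,8,7): N and (l;000)² cancel in I_A²/I_B².
A: Δ = 4!·2!·12!/19! = 1/5290740; Racah Σ t=3..4: t=3:−1/479001600 t=4:+1/174182400 = 1/273715200; ⇒ 3j(3 8 7; -2 6 -4)² = 49/3876, sgn -1
B: Δ = 4!·2!·12!/19! = 1/5290740; Racah Σ t=2..4: t=2:+1/7741440 t=3:−1/13063680 t=4:+1/348364800 = 29/522547200; ⇒ 3j(3 8 7; -1 -2 3)² = 1682/264537, sgn +1
I_A²/I_B² = (49/3876)/(1682/264537) = 13377/6728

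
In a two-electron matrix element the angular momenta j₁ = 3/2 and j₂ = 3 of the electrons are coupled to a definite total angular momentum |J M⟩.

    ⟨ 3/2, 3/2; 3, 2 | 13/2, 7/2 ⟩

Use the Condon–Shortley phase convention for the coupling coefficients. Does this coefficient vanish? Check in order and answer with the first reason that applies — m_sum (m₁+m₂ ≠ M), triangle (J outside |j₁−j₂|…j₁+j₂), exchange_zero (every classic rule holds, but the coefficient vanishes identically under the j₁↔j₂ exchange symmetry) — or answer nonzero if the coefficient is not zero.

m-sum: m₁+m₂ = 3/2+2 = 7/2, M = 7/2  ✓
triangle: need |j₁−j₂| ≤ J ≤ j₁+j₂, i.e. J ∈ [3/2, 9/2]; J = 13/2 is outside ✗ ⇒ coefficient is 0

triangle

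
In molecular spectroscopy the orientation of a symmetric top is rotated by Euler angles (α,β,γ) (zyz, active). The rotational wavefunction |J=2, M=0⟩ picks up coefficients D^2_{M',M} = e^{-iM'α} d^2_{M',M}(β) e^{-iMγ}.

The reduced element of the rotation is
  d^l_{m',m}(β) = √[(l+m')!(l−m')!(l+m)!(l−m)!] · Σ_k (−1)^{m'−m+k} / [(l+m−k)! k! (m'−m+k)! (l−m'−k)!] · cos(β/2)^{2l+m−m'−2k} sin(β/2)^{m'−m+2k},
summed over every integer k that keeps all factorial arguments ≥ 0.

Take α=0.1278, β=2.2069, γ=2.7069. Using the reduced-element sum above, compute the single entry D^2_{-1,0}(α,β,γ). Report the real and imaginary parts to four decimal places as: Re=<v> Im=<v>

Re=-0.5805 Im=-0.0746

Split into d^2_{-1,0}(β=2.2069) × two z-phases.
With c≡cos(β/2)=0.450519 and s≡sin(β/2)=0.892767, N=[1·6·2·2]^{1/2}=4.898979
The bounds max(0,m−m')=1 and min(l+m,l−m')=2 give 2 terms
  k=1: (−1)^0·4.8990/(2)·0.4505^3·0.8928^1 = +0.199964
  k=2: (−1)^1·4.8990/(2)·0.4505^1·0.8928^3 = -0.785241
d^2_{-1,0}(2.2069) = +0.199964 -0.785241 = -0.585277
Attach z-rotation phases: D = e^{-i(-1)(0.1278)}·(-0.585277)·e^{-i(0)(2.7069)} = -0.580503-0.074595i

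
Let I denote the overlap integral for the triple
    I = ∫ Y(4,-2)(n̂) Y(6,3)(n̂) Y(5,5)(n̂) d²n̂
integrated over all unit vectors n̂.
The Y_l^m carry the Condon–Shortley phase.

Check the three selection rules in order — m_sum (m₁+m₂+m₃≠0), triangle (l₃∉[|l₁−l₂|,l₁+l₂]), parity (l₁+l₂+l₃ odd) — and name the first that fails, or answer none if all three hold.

m_sum

m₁+m₂+m₃ = -2 + 3 + 5 = 6  ✗
triangle: |4−6|=2 ≤ l₃=5 ≤ 4+6=10
parity: l₁+l₂+l₃ = 15 is odd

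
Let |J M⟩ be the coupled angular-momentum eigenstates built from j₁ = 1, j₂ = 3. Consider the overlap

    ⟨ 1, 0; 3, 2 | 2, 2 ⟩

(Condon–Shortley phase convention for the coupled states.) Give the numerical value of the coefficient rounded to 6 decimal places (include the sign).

j₁+j₂−J=2  J+j₁−j₂=0  J−j₁+j₂=4  j₁+j₂+J+1=7
(j₁±m₁, j₂±m₂, J±M) = (1,1,5,1,4,0)
P² = 960/7
sum k=1..1:
  [1] −1/24 = -1/24
S = -1/24
C² = P²·S² = 5/21 ; C = -0.487950

-0.487950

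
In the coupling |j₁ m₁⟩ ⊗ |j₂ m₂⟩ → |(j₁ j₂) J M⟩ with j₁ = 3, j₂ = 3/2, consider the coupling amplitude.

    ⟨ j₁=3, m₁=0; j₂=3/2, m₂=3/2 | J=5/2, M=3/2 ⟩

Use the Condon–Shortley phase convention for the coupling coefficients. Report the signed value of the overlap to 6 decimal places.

√[6·2!4!1!/8! · 3!3!3!0!4!1!] = √(1296/35)
  +(−1)^2/∏(2,0,1,1,3,0)! = 1/12  (running 1/12)
⟨..|..⟩ = √(1296/35)·(1/12) = +0.507093

+0.507093  (= +√(9/35))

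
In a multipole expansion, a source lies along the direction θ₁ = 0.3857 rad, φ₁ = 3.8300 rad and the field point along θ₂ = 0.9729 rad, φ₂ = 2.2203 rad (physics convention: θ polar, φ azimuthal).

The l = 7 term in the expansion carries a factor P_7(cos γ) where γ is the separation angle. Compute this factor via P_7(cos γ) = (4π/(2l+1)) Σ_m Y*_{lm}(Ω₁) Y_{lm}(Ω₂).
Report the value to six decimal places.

Summing Y*_{l m}(θ₁,φ₁)·Y_{l m}(θ₂,φ₂) over m ∈ [−7, 7]; prefactor 4π/(2·7+1) = 0.837758:
  m=-7: (-0.000057, 0.000530) × (-0.129952, -0.021754) = (0.000019, -0.000068)  (running Σ = (0.000019, -0.000068))
  m=-6: (-0.002701, -0.004106) × (0.244426, -0.230197) = (-0.001605, -0.000382)  (running Σ = (-0.001587, -0.000449))
  m=-5: (0.026836, 0.008314) × (0.046675, 0.438991) = (-0.002397, 0.012169)  (running Σ = (-0.003984, 0.011719))
  m=-4: (-0.102882, 0.042046) × (-0.184662, -0.111592) = (0.023690, 0.003717)  (running Σ = (0.019707, 0.015436))
  m=-3: (0.144594, -0.268220) × (-0.206443, 0.081909) = (-0.007881, 0.067216)  (running Σ = (0.011826, 0.082652))
  m=-2: (0.102652, 0.522532) × (0.088792, -0.318610) = (0.175599, 0.013691)  (running Σ = (0.187425, 0.096342))
  m=-1: (-0.324877, -0.267264) × (-0.055096, -0.072550) = (-0.001491, 0.038295)  (running Σ = (0.185934, 0.134637))
  m=0: (-0.246022, -0.000000) × (0.341373, 0.000000) = (-0.083985, -0.000000)  (running Σ = (0.101949, 0.134637))
  m=1: (0.324877, -0.267264) × (0.055096, -0.072550) = (-0.001491, -0.038295)  (running Σ = (0.100458, 0.096342))
  m=2: (0.102652, -0.522532) × (0.088792, 0.318610) = (0.175599, -0.013691)  (running Σ = (0.276057, 0.082652))
  m=3: (-0.144594, -0.268220) × (0.206443, 0.081909) = (-0.007881, -0.067216)  (running Σ = (0.268176, 0.015436))
  m=4: (-0.102882, -0.042046) × (-0.184662, 0.111592) = (0.023690, -0.003717)  (running Σ = (0.291867, 0.011719))
  m=5: (-0.026836, 0.008314) × (-0.046675, 0.438991) = (-0.002397, -0.012169)  (running Σ = (0.289469, -0.000449))
  m=6: (-0.002701, 0.004106) × (0.244426, 0.230197) = (-0.001605, 0.000382)  (running Σ = (0.287864, -0.000068))
  m=7: (0.000057, 0.000530) × (0.129952, -0.021754) = (0.000019, 0.000068)  (running Σ = (0.287883, 0.000000))
Accumulated sum (0.287883, 0.000000); after 4π/(2l+1) scaling, (0.241176, 0.000000) ⇒ P_7 = 0.241176

0.241176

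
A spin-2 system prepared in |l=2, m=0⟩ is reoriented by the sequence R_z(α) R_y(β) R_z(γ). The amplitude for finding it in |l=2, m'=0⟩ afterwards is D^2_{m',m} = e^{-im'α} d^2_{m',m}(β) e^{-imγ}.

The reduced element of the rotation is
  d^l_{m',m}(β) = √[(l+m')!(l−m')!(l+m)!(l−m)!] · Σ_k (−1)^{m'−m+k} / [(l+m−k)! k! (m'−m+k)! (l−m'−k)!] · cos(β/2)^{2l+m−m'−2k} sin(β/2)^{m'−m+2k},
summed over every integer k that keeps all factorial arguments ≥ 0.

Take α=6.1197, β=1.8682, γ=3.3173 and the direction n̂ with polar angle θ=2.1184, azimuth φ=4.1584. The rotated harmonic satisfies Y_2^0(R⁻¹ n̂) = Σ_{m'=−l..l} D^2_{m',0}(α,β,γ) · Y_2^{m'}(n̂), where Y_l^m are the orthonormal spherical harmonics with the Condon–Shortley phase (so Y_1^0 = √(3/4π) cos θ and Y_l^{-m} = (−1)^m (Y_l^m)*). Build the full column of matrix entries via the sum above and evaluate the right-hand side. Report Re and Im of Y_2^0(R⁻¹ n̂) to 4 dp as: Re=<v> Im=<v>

Need the full column D^2_{m',0} for m'=−2..2 at α=6.1197, β=1.8682, γ=3.3173.
cos(β/2)=0.594542, sin(β/2)=0.804064
d^2_{-2,0}: single k=2 term ⇒ +0.559787;  D = +0.530129-0.179790i
d^2_{-1,0}: k∈[1..2] ⇒ +0.413918 -0.757061 = -0.343142;  D = -0.338567+0.055849i
d^2_{0,0}: k∈[0..2] ⇒ +0.124949 -0.914128 +0.417987 = -0.371192;  D = -0.371192+0.000000i
d^2_{1,0}: k∈[0..1] ⇒ -0.413918 +0.757061 = +0.343142;  D = +0.338567+0.055849i
d^2_{2,0}: single k=0 term ⇒ +0.559787;  D = +0.530129+0.179790i
Y_2^{m'}(θ=2.1184,φ=4.1584) and Σ D·Y over m':
  (+0.5301-0.1798i)·(-0.1257-0.2519i)  (-0.3386+0.0558i)·(+0.1807-0.2920i)  (-0.3712+0.0000i)·(-0.0589+0.0000i)  (+0.3386+0.0558i)·(-0.1807-0.2920i)  (+0.5301+0.1798i)·(-0.1257+0.2519i)
Y_2^0(R⁻¹ n̂) = -0.291724+0.000000i

Re=-0.2917 Im=0.0000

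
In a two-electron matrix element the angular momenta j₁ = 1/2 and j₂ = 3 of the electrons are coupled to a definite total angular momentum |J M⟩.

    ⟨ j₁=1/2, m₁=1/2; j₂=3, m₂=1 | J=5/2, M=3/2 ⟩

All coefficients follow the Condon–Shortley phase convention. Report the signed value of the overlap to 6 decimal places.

triangle: 1!×0!×5!/7! = 120/5040
(j±m)!: 1!×0!×4!×2!×4!×1! = 1152
prefactor² = (2J+1)×Δ×N² = 1152/7
  k=0: +1/(0!×1!×0!×4!×0!×1!) = 1/24
Σ = 1/24  ⇒  CG² = 1152/7×(1/24)² = 2/7
CG = +√(2/7) = +0.534522

+√(2/7) = +0.534522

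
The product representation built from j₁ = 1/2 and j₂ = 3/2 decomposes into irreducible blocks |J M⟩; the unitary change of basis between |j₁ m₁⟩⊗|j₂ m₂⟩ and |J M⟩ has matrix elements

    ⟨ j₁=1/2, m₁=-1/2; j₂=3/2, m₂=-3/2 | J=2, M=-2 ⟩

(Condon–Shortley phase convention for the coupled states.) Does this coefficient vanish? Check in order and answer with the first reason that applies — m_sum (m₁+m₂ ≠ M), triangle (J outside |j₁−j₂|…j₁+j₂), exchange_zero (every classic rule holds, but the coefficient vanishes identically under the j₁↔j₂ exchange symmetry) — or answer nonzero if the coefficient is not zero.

nonzero

m-sum: m₁+m₂ = -1/2+(-3/2) = -2, M = -2  ✓
triangle: |j₁−j₂| = 1 ≤ J = 2 ≤ j₁+j₂ = 2  ✓
exchange: j₁≠j₂ or m₁≠m₂ — the exchange symmetry imposes no constraint here
value check: CG = +1 = +1.000000 ≠ 0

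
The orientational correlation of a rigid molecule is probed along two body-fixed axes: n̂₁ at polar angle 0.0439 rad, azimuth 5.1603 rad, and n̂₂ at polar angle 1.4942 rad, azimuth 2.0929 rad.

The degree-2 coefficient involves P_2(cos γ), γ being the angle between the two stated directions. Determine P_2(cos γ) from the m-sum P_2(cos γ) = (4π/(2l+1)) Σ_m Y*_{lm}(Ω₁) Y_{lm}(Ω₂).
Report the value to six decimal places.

Summing Y*_{l m}(θ₁,φ₁)·Y_{l m}(θ₂,φ₂) over m ∈ [−2, 2]; prefactor 4π/(2·2+1) = 2.513274:
  m=-2: Y*=(-0.000465, -0.000581)  Y=(-0.193000, 0.331989)  product (0.000283, -0.000042)
  m=-1: Y*=(0.014669, -0.030530)  Y=(-0.029395, -0.051090)  product (-0.001991, 0.000148)
  m=+0: Y*=(0.628961, -0.000000)  Y=(-0.309851, 0.000000)  product (-0.194884, 0.000000)
  m=+1: Y*=(-0.014669, -0.030530)  Y=(0.029395, -0.051090)  product (-0.001991, -0.000148)
  m=+2: Y*=(-0.000465, 0.000581)  Y=(-0.193000, -0.331989)  product (0.000283, 0.000042)
Accumulated sum (-0.198301, 0.000000); after 4π/(2l+1) scaling, (-0.498385, 0.000000) ⇒ P_2 = -0.498385

-0.498385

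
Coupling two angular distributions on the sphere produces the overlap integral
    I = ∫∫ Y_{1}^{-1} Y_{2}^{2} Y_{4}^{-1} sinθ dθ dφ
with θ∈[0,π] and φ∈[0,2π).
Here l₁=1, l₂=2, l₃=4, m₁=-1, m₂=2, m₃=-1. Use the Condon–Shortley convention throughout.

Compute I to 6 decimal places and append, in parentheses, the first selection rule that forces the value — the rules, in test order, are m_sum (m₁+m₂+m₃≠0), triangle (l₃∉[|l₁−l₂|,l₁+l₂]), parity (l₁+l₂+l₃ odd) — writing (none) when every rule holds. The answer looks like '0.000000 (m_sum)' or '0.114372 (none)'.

l₃=4 ∉ [1,3] — triangle fails ⇒ I = 0

0.000000 (triangle)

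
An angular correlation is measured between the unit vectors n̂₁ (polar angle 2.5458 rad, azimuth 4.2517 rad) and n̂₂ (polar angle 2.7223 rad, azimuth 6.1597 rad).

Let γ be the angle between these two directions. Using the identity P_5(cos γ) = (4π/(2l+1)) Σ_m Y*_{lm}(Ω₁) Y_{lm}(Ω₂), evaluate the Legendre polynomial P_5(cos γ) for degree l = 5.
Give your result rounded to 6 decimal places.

Term-by-term m-sum for l=5 (normalisation 4π/11 = 1.142397):
  term(m=-5) = -0.000133+0.000015i   from Y*(Ω₁)=-0.019201+0.017275i, Y(Ω₂)=+0.004232+0.003005i
  term(m=-4) = +0.000977-0.004328i   from Y*(Ω₁)=+0.032361+0.116042i, Y(Ω₂)=-0.032424-0.017459i
  term(m=-3) = +0.040670+0.025452i   from Y*(Ω₁)=+0.310197+0.059248i, Y(Ω₂)=+0.141617+0.055002i
  term(m=-2) = -0.140384+0.112230i   from Y*(Ω₁)=+0.281898-0.371267i, Y(Ω₂)=-0.373858-0.094256i
  term(m=-1) = -0.038610-0.110127i   from Y*(Ω₁)=-0.101085-0.203674i, Y(Ω₂)=+0.509325+0.063216i
  term(m=+0) = -0.015729+0.000000i   from Y*(Ω₁)=+0.327891-0.000000i, Y(Ω₂)=-0.047970+0.000000i
  term(m=+1) = -0.038610+0.110127i   from Y*(Ω₁)=+0.101085-0.203674i, Y(Ω₂)=-0.509325+0.063216i
  term(m=+2) = -0.140384-0.112230i   from Y*(Ω₁)=+0.281898+0.371267i, Y(Ω₂)=-0.373858+0.094256i
  term(m=+3) = +0.040670-0.025452i   from Y*(Ω₁)=-0.310197+0.059248i, Y(Ω₂)=-0.141617+0.055002i
  term(m=+4) = +0.000977+0.004328i   from Y*(Ω₁)=+0.032361-0.116042i, Y(Ω₂)=-0.032424+0.017459i
  term(m=+5) = -0.000133-0.000015i   from Y*(Ω₁)=+0.019201+0.017275i, Y(Ω₂)=-0.004232+0.003005i
Accumulated sum -0.290688-0.000000i; after 4π/(2l+1) scaling, -0.332082-0.000000i ⇒ P_5 = -0.332082

-0.332082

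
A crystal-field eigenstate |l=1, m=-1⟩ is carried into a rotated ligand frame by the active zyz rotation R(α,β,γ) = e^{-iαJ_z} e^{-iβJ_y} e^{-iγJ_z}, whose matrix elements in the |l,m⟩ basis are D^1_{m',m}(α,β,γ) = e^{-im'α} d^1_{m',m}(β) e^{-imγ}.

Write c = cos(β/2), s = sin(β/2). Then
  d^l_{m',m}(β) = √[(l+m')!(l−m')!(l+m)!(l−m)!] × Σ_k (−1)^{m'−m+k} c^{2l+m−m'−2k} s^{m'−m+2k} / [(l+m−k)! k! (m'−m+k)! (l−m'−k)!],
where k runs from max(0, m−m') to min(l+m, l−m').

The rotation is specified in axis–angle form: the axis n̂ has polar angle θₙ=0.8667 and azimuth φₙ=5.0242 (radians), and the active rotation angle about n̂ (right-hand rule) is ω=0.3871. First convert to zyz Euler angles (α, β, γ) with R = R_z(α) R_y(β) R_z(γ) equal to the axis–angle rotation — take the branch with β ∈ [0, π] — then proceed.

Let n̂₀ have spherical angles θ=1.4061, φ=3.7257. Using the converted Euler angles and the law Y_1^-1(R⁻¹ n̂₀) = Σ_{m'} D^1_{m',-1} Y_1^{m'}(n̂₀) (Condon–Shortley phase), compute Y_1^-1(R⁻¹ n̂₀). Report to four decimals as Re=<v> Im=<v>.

Axis–angle → zyz. n̂ = (sinθₙcosφₙ, sinθₙsinφₙ, cosθₙ) = (+0.233829, -0.725443, +0.647345), ω = 0.3871.
R = I cosω + sinω [n̂]ₓ + (1−cosω) n̂n̂ᵀ gives
  R = [+0.930053, -0.256927, -0.262658; +0.231825, +0.964947, -0.123019; +0.285058, +0.053524, +0.957015]
β = atan2(√(R₁₃²+R₂₃²), R₃₃) = 0.294268; α = atan2(R₂₃, R₁₃) mod 2π = 3.579611; γ = atan2(R₃₂, −R₃₁) mod 2π = 2.955989
Need the full column D^1_{m',-1} for m'=−1..1 at α=3.5796, β=0.2943, γ=2.9560.
cos(β/2)=0.989195, sin(β/2)=0.146604
d^1_{-1,-1}: single k=0 term ⇒ +0.978507;  D = +0.947500+0.244376i
d^1_{0,-1}: single k=0 term ⇒ -0.205089;  D = +0.201567-0.037847i
d^1_{1,-1}: single k=0 term ⇒ +0.021493;  D = +0.017447-0.012551i
Y_1^{m'}(θ=1.4061,φ=3.7257) and Σ D·Y over m':
  (+0.9475+0.2444i)·(-0.2843+0.1879i)  (+0.2016-0.0378i)·(+0.0801+0.0000i)  (+0.0174-0.0126i)·(+0.2843+0.1879i)
Y_1^-1(R⁻¹ n̂) = -0.291850+0.105279i

Re=-0.2918 Im=0.1053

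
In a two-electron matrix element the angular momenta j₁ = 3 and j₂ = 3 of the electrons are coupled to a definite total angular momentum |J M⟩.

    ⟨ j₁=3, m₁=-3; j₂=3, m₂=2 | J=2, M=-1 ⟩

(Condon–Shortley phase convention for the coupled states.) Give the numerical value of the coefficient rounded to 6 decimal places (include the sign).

j₁+j₂−J=4  J+j₁−j₂=2  J−j₁+j₂=2  j₁+j₂+J+1=9
(j₁±m₁, j₂±m₂, J±M) = (0,6,5,1,1,3)
P² = 4800/7
sum k=4..4:
  [4] +1/48 = 1/48
S = 1/48
C² = P²·S² = 25/84 ; C = +0.545545

+√(25/84) ≈ +0.545545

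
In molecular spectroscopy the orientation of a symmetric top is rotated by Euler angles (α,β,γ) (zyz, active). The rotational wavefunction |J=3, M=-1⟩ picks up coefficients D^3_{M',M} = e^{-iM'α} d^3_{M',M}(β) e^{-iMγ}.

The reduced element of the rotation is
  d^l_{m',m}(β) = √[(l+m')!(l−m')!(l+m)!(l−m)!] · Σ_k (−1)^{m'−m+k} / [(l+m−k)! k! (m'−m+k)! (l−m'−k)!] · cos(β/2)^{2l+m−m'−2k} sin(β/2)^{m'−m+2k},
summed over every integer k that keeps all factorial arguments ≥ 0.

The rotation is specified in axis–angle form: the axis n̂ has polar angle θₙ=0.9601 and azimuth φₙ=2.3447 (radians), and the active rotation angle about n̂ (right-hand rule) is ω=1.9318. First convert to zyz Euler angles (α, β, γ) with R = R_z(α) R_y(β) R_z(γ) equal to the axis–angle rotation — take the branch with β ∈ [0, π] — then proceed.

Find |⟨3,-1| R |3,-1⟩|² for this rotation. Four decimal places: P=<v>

P=0.0598

Axis–angle → zyz. n̂ = (sinθₙcosφₙ, sinθₙsinφₙ, cosθₙ) = (-0.572600, +0.585917, +0.573438), ω = 1.9318.
R = I cosω + sinω [n̂]ₓ + (1−cosω) n̂n̂ᵀ gives
  R = [+0.090465, -0.990473, +0.103822; +0.082479, +0.111343, +0.990354; -0.992478, -0.081029, +0.091765]
β = atan2(√(R₁₃²+R₂₃²), R₃₃) = 1.478902; α = atan2(R₂₃, R₁₃) mod 2π = 1.466345; γ = atan2(R₃₂, −R₃₁) mod 2π = 6.201723
First d^3_{-1,-1}(β=1.4789), then the phase factors e^{-i(-1)α} and e^{-i(-1)γ}:
Half-angle: c=0.738839, s=0.673882. N=√(2·24·2·24)=48.000000
The bounds max(0,m−m')=0 and min(l+m,l−m')=2 give 3 terms
  k=0: (−1)^0·48.0000/(48)·0.7388^6·0.6739^0 = +0.162666
  k=1: (−1)^1·48.0000/(6)·0.7388^4·0.6739^2 = -1.082572
  k=2: (−1)^2·48.0000/(8)·0.7388^2·0.6739^4 = +0.675440
d^3_{-1,-1}(1.4789) = +0.162666 -1.082572 +0.675440 = -0.244465
|D^3_{-1,-1}|² = |d^3_{-1,-1}(β)|² = (-0.244465)² = 0.059763 (the z-rotation phases have unit modulus)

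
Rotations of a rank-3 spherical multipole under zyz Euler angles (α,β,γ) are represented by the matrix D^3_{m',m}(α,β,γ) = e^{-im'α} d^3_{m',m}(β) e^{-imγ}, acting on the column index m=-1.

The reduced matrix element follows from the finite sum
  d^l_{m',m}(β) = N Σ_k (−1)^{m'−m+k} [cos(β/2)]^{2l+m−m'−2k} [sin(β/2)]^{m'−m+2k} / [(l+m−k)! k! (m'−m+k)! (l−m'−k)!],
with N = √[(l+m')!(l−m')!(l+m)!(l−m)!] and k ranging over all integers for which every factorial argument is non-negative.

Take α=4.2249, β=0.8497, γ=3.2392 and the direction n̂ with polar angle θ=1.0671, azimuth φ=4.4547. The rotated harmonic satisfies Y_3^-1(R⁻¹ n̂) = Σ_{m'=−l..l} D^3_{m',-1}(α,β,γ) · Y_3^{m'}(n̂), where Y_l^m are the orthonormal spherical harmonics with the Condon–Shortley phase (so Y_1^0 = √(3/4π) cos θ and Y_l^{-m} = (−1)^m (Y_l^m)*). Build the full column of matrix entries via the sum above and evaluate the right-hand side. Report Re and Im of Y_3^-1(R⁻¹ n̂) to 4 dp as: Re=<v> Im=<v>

Re=-0.2548 Im=0.2083

Need the full column D^3_{m',-1} for m'=−3..3 at α=4.2249, β=0.8497, γ=3.2392.
cos(β/2)=0.911101, sin(β/2)=0.412184
d^3_{-3,-1}: single k=2 term ⇒ +0.453412;  D = -0.443832-0.092716i
d^3_{-2,-1}: k∈[1..2] ⇒ +0.818319 -0.334968 = +0.483352;  D = +0.308947-0.371727i
d^3_{-1,-1}: k∈[0..2] ⇒ +0.572002 -0.936565 +0.143764 = -0.220799;  D = -0.083921-0.204229i
d^3_{0,-1}: k∈[0..2] ⇒ -0.896424 +0.550408 -0.037550 = -0.383566;  D = +0.381741+0.037379i
d^3_{1,-1}: k∈[0..2] ⇒ +0.702424 -0.191685 +0.004904 = +0.515643;  D = +0.284779-0.429870i
d^3_{2,-1}: k∈[0..1] ⇒ -0.334968 +0.034279 = -0.300689;  D = -0.143686-0.264137i
d^3_{3,-1}: single k=0 term ⇒ +0.092799;  D = -0.092794+0.000995i
Y_3^{m'}(θ=1.0671,φ=4.4547) and Σ D·Y over m':
  (-0.4438-0.0927i)·(+0.1957-0.2006i)  (+0.3089-0.3717i)·(-0.3292-0.1865i)  (-0.0839-0.2042i)·(-0.0119+0.0451i)  (+0.3817+0.0374i)·(-0.3305+0.0000i)  (+0.2848-0.4299i)·(+0.0119+0.0451i)  (-0.1437-0.2641i)·(-0.3292+0.1865i)  (-0.0928+0.0010i)·(-0.1957-0.2006i)
Y_3^-1(R⁻¹ n̂) = -0.254772+0.208265i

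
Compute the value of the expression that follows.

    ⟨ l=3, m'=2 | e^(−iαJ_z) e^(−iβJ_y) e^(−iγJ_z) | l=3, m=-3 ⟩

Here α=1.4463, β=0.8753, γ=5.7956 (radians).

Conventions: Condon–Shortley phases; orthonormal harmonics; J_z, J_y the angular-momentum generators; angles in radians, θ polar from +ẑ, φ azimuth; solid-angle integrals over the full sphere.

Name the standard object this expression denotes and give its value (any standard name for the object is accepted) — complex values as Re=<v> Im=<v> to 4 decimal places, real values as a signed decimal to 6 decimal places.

This is a Wigner D-matrix element — the rotation-matrix element ⟨l m'| R(α,β,γ) |l m⟩ in the angular-momentum basis.
First d^3_{2,-3}(β=0.8753), then the phase factors e^{-i(2)α} and e^{-i(-3)γ}:
With c≡cos(β/2)=0.905750 and s≡sin(β/2)=0.423812, N=[120·1·1·720]^{1/2}=293.938769
k∈{0} keeps every argument non-negative
  k=0: (−1)^5·293.9388/(120)·0.9058^1·0.4238^5 = -0.030335
d^3_{2,-3}(0.8753) = -0.030335
D = (-0.969161-0.246428i)·(-0.030335)·(+0.107830-0.994169i) = +0.010602-0.028422i

Wigner D-matrix element, Re=0.0106 Im=-0.0284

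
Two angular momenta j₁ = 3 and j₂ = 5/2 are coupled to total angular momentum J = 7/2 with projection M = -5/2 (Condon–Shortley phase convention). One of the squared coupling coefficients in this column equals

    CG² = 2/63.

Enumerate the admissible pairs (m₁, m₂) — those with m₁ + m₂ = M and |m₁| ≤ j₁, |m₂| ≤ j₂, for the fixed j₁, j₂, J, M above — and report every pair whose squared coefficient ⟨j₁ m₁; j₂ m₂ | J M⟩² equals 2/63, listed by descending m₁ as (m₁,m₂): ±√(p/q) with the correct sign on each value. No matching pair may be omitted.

(-2,-1/2): −√(2/63)

Admissible pairs with m₁+m₂ = M = -5/2: (-3,1/2), (-2,-1/2), (-1,-3/2), (0,-5/2)
  (m₁,m₂)=(0,-5/2): CG² = 8/21, CG = +√(8/21)
  (m₁,m₂)=(-1,-3/2): CG² = 10/63, CG = −√(10/63)
  (m₁,m₂)=(-2,-1/2): CG² = 2/63, CG = −√(2/63)   ← matches the target
  (m₁,m₂)=(-3,1/2): CG² = 3/7, CG = +√(3/7)
Pairs with CG² = 2/63: (-2,-1/2): −√(2/63)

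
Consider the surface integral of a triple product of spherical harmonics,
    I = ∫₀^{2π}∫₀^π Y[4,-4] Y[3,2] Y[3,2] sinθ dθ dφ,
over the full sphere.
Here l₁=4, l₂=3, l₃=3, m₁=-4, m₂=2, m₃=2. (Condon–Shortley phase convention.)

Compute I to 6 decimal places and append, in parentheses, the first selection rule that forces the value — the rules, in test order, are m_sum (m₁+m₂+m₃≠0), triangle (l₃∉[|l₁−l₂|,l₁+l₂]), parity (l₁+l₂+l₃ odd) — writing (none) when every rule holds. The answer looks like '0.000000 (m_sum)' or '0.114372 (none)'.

0.214561 (none)

m-sum 0 ✓  L=10 even ✓  1≤3≤7 ✓
Π(2lᵢ+1) = 9×7×7 = 441
triangle coeff Δ(4,3,3) = 1/34650
Σ_t [1,3]: t=1:−1/72 t=2:+1/16 t=3:−1/72 = 5/144
(3j)²=2/77 [(4 3 3; 0 0 0)], sign=-1
Σ_t [4,4]: t=4:+1/576 = 1/576
(3j)²=5/99 [(4 3 3; -4 2 2)], sign=-1
⇒ 4πI² = 70/121
I = (+1)√(70/121/(4π)) = 0.21456131
No selection rule forces the value: the integral is nonzero (none).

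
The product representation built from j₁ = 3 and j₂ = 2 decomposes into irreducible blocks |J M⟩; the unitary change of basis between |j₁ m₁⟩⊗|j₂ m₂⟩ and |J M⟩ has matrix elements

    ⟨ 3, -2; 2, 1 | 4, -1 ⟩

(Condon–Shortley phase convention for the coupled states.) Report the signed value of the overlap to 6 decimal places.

j₁+j₂−J=1  J+j₁−j₂=5  J−j₁+j₂=3  j₁+j₂+J+1=10
(j₁±m₁, j₂±m₂, J±M) = (1,5,3,1,3,5)
P² = 6480/7
sum k=0..1:
  [0] +1/720 = 1/720
  [1] −1/48 = -1/48
S = -7/360
C² = P²·S² = 7/20 ; C = -0.591608

-0.591608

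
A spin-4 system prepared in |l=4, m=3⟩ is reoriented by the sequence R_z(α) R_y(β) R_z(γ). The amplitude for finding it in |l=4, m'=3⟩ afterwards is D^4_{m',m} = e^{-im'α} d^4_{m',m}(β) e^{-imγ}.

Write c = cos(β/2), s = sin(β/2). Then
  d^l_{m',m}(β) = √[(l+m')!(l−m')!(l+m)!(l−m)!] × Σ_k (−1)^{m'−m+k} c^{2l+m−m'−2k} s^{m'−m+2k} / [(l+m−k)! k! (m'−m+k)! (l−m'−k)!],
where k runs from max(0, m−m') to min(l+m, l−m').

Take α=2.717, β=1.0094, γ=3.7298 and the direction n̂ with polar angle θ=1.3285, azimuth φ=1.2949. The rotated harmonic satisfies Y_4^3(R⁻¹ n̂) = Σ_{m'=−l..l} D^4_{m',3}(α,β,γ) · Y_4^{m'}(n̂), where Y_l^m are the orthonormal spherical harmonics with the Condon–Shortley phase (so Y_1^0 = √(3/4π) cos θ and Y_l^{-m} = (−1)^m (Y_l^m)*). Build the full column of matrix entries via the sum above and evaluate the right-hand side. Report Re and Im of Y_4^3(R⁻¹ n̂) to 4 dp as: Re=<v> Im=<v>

Need the full column D^4_{m',3} for m'=−4..4 at α=2.7170, β=1.0094, γ=3.7298.
cos(β/2)=0.875320, sin(β/2)=0.483545
d^4_{-4,3}: single k=7 term ⇒ +0.015303;  D = +0.014519-0.004834i
d^4_{-3,3}: k∈[6..7] ⇒ +0.068557 -0.002989 = +0.065568;  D = -0.065219-0.006754i
d^4_{-2,3}: k∈[5..6] ⇒ +0.199007 -0.020244 = +0.178764;  D = +0.154438+0.090029i
d^4_{-1,3}: k∈[4..5] ⇒ +0.424554 -0.077736 = +0.346817;  D = -0.201066-0.282586i
d^4_{0,3}: k∈[3..4] ⇒ +0.687397 -0.209772 = +0.477625;  D = +0.091997+0.468681i
d^4_{1,3}: k∈[2..3] ⇒ +0.834725 -0.424554 = +0.410172;  D = +0.093816-0.399299i
d^4_{2,3}: k∈[1..2] ⇒ +0.712307 -0.652122 = +0.060185;  D = -0.036680+0.047717i
d^4_{3,3}: k∈[0..1] ⇒ +0.344614 -0.736159 = -0.391545;  D = -0.345317+0.184563i
d^4_{4,3}: single k=0 term ⇒ -0.538454;  D = +0.537272-0.035647i
Y_4^{m'}(θ=1.3285,φ=1.2949) and Σ D·Y over m':
  (+0.0145-0.0048i)·(+0.1770+0.3509i)  (-0.0652-0.0068i)·(-0.2023+0.1859i)  (+0.1544+0.0900i)·(+0.1603+0.0987i)  (-0.2011-0.2826i)·(-0.0780+0.2754i)  (+0.0920+0.4687i)·(+0.1469+0.0000i)  (+0.0938-0.3993i)·(+0.0780+0.2754i)  (-0.0367+0.0477i)·(+0.1603-0.0987i)  (-0.3453+0.1846i)·(+0.2023+0.1859i)  (+0.5373-0.0356i)·(+0.1770-0.3509i)
Y_4^3(R⁻¹ n̂) = +0.236109-0.157052i

Re=0.2361 Im=-0.1571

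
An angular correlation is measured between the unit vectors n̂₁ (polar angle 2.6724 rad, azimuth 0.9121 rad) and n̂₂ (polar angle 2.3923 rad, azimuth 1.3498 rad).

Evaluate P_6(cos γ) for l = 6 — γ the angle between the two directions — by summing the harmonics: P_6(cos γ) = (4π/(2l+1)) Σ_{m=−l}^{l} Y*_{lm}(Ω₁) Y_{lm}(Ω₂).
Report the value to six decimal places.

-0.004480

Term-by-term m-sum for l=6 (normalisation 4π/13 = 0.966644):
  m=-6: Y*=(0.002845, -0.002992)  Y=(-0.011691, -0.046797)  product (-0.000173, -0.000098)
  m=-5: Y*=(0.004269, 0.027887)  Y=(-0.160480, 0.080675)  product (-0.002935, -0.004131)
  m=-4: Y*=(-0.101068, -0.056110)  Y=(0.238426, 0.290767)  product (-0.007782, -0.042765)
  m=-3: Y*=(0.283871, -0.121794)  Y=(0.268694, -0.344080)  product (0.034368, -0.130400)
  m=-2: Y*=(-0.126302, 0.487706)  Y=(-0.113914, -0.053906)  product (0.040678, -0.048748)
  m=-1: Y*=(-0.205339, -0.265290)  Y=(0.072004, -0.320493)  product (-0.099809, 0.046708)
  m=+0: Y*=(-0.287433, -0.000000)  Y=(-0.231957, 0.000000)  product (0.066672, 0.000000)
  m=+1: Y*=(0.205339, -0.265290)  Y=(-0.072004, -0.320493)  product (-0.099809, -0.046708)
  m=+2: Y*=(-0.126302, -0.487706)  Y=(-0.113914, 0.053906)  product (0.040678, 0.048748)
  m=+3: Y*=(-0.283871, -0.121794)  Y=(-0.268694, -0.344080)  product (0.034368, 0.130400)
  m=+4: Y*=(-0.101068, 0.056110)  Y=(0.238426, -0.290767)  product (-0.007782, 0.042765)
  m=+5: Y*=(-0.004269, 0.027887)  Y=(0.160480, 0.080675)  product (-0.002935, 0.004131)
  m=+6: Y*=(0.002845, 0.002992)  Y=(-0.011691, 0.046797)  product (-0.000173, 0.000098)
Total Σ_m = (-0.004635, -0.000000). Multiply by 0.966644: (-0.004480, -0.000000). P_6(cos γ) = -0.004480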